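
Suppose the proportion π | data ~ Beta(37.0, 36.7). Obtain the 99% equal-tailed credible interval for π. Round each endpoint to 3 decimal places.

Posterior: Beta(37.0, 36.7).
Equal-tailed 99% interval: the 0.005 and 0.995 quantiles of Beta(37.0, 36.7).
Posterior mean ≈ 0.502, SD ≈ 0.058; a Normal approximation gives roughly [0.353, 0.651].
Exact: F⁻¹(0.005) = 0.355; F⁻¹(0.995) = 0.649.

[0.355, 0.649]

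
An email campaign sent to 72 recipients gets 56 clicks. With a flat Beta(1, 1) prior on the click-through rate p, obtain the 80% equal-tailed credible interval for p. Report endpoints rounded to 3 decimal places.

Posterior: Beta(1+56, 1+16) = Beta(57, 17).
Equal-tailed 80% interval: the 0.1 and 0.9 quantiles of Beta(57, 17).
Posterior mean ≈ 0.770, SD ≈ 0.049; a Normal approximation gives roughly [0.708, 0.833].
Exact: F⁻¹(0.1) = 0.706; F⁻¹(0.9) = 0.831.

[0.706, 0.831]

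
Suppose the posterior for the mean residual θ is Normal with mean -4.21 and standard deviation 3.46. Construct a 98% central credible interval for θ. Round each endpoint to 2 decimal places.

The posterior is symmetric, so the 98% equal-tailed interval is θ = -4.21 ± z·3.46 with z = 2.326.
Half-width: 2.326 × 3.46 = 8.05.
-4.21 − 8.05 = -12.26; -4.21 + 8.05 = 3.84.

[-12.26, 3.84]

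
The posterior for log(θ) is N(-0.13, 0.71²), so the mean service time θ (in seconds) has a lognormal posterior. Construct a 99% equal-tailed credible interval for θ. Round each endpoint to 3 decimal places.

[0.141, 5.468]

On the log scale the 99% interval is -0.13 ± 2.576 × 0.71 = [-1.9588, 1.6988].
Exponentiate: [e^-1.9588, e^1.6988] = [0.141, 5.468].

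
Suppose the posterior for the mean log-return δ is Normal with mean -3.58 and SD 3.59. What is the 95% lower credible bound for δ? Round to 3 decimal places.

-9.485

Need L with P(δ ≥ L) = 0.95: L = -3.58 − z_{0.05}·3.59.
z = 1.645; L = -3.58 − 1.645 × 3.59 = -9.485.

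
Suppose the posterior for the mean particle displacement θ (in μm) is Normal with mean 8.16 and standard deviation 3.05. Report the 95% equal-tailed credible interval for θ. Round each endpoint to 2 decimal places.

The posterior is symmetric, so the 95% equal-tailed interval is θ = 8.16 ± z·3.05 with z = 1.960.
Half-width: 1.960 × 3.05 = 5.98.
8.16 − 5.98 = 2.18; 8.16 + 5.98 = 14.14.

[2.18, 14.14]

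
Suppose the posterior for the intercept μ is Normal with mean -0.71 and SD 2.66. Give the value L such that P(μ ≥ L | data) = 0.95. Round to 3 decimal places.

Need L with P(μ ≥ L) = 0.95: L = -0.71 − z_{0.05}·2.66.
z = 1.645; L = -0.71 − 1.645 × 2.66 = -5.085.

-5.085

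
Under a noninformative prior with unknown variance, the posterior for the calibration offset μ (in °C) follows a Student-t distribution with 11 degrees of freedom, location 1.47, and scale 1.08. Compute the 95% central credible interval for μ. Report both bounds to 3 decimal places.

[-0.907, 3.847]

The t_11 distribution is symmetric; the 95% interval is 1.47 ± t·1.08 with t_{0.975,11} = 2.201.
Half-width: 2.201 × 1.08 = 2.377.
1.47 − 2.377 = -0.907; 1.47 + 2.377 = 3.847.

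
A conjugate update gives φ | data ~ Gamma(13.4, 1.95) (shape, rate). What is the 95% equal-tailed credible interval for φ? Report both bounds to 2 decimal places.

Posterior: Gamma(shape 13.4, rate 1.95).
Equal-tailed 95% interval: Gamma(13.4, 1.95) quantiles at 0.025 and 0.975.
Posterior mean ≈ 6.87, SD ≈ 1.88; a Normal approximation gives roughly [3.19, 10.55].
Exact: lower = 3.70; upper = 11.01.

[3.70, 11.01]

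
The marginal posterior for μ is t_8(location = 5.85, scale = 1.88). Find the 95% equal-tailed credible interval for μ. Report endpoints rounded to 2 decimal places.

The t_8 distribution is symmetric; the 95% interval is 5.85 ± t·1.88 with t_{0.975,8} = 2.306.
Half-width: 2.306 × 1.88 = 4.34.
5.85 − 4.34 = 1.51; 5.85 + 4.34 = 10.19.

[1.51, 10.19]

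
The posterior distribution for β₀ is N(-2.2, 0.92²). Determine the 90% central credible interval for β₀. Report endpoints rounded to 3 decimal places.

[-3.713, -0.687]

The posterior is symmetric, so the 90% equal-tailed interval is β₀ = -2.2 ± z·0.92 with z = 1.645.
Half-width: 1.645 × 0.92 = 1.513.
-2.2 − 1.513 = -3.713; -2.2 + 1.513 = -0.687.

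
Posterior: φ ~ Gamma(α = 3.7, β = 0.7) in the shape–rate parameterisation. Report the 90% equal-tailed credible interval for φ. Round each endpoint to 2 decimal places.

Posterior: Gamma(shape 3.7, rate 0.7).
Equal-tailed 90% interval: Gamma(3.7, 0.7) quantiles at 0.05 and 0.95.
Posterior mean ≈ 5.29, SD ≈ 2.75; a Normal approximation gives roughly [0.77, 9.81].
Exact: lower = 1.71; upper = 10.46.

[1.71, 10.46]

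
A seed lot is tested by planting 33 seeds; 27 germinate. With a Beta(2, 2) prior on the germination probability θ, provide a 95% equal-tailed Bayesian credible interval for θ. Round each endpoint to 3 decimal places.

[0.640, 0.899]

Posterior: Beta(2+27, 2+6) = Beta(29, 8).
Equal-tailed 95% interval: the 0.025 and 0.975 quantiles of Beta(29, 8).
Posterior mean ≈ 0.784, SD ≈ 0.067; a Normal approximation gives roughly [0.653, 0.915].
Exact: F⁻¹(0.025) = 0.640; F⁻¹(0.975) = 0.899.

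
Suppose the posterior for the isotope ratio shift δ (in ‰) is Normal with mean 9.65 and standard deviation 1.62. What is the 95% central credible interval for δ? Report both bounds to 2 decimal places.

[6.47, 12.83]

The posterior is symmetric, so the 95% equal-tailed interval is δ = 9.65 ± z·1.62 with z = 1.960.
Half-width: 1.960 × 1.62 = 3.18.
9.65 − 3.18 = 6.47; 9.65 + 3.18 = 12.83.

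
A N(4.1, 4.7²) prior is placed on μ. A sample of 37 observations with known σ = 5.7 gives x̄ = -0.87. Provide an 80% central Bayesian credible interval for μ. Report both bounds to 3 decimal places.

[-1.858, 0.498]

Posterior precision = 1/4.7² + 37/5.7² = 0.0453 + 1.1388 = 1.1841, so posterior SD = 0.9190.
Posterior mean = (4.1/4.7² + 37·-0.87/5.7²) / 1.1841 = -0.6800.
Interval: -0.6800 ± 1.282 × 0.9190 → [-1.858, 0.498].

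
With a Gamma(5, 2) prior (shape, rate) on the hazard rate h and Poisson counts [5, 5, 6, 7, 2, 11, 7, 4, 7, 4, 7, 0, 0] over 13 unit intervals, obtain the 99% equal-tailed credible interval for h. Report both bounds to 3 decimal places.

[3.355, 6.228]

Posterior: Gamma(5+65, 2+13) = Gamma(70, 15) (shape, rate).
Equal-tailed 99% interval: Gamma(70, 15) quantiles at 0.005 and 0.995.
Posterior mean ≈ 4.667, SD ≈ 0.558; a Normal approximation gives roughly [3.230, 6.103].
Exact: lower = 3.355; upper = 6.228.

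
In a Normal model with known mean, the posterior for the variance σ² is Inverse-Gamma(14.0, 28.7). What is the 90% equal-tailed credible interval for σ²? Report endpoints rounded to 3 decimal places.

Inverse-Gamma(14.0, 28.7) quantiles: F⁻¹(0.05) and F⁻¹(0.95).
Equivalently, 1/σ² ~ Gamma(14.0, rate = 28.7); invert its 0.95 and 0.05 quantiles.
Posterior mean ≈ 2.208, SD ≈ 0.637; a Normal approximation gives roughly [1.159, 3.256].
Exact: lower = 1.389; upper = 3.391.

[1.389, 3.391]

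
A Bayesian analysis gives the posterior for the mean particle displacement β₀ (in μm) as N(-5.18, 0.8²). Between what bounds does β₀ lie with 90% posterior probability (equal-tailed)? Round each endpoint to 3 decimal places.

The posterior is symmetric, so the 90% equal-tailed interval is β₀ = -5.18 ± z·0.8 with z = 1.645.
Half-width: 1.645 × 0.8 = 1.316.
-5.18 − 1.316 = -6.496; -5.18 + 1.316 = -3.864.

[-6.496, -3.864]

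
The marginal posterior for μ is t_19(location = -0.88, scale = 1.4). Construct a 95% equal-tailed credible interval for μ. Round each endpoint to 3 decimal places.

The t_19 distribution is symmetric; the 95% interval is -0.88 ± t·1.4 with t_{0.975,19} = 2.093.
Half-width: 2.093 × 1.4 = 2.930.
-0.88 − 2.930 = -3.810; -0.88 + 2.930 = 2.050.

[-3.810, 2.050]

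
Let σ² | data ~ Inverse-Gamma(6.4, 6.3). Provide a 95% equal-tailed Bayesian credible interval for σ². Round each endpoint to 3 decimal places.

Inverse-Gamma(6.4, 6.3) quantiles: F⁻¹(0.025) and F⁻¹(0.975).
Equivalently, 1/σ² ~ Gamma(6.4, rate = 6.3); invert its 0.975 and 0.025 quantiles.
Posterior mean ≈ 1.167, SD ≈ 0.556; a Normal approximation gives roughly [0.077, 2.257].
Exact: lower = 0.515; upper = 2.579.

[0.515, 2.579]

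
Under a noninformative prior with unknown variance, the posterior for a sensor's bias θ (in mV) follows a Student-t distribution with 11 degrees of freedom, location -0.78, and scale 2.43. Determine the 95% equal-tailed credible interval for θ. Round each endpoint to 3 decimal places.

The t_11 distribution is symmetric; the 95% interval is -0.78 ± t·2.43 with t_{0.975,11} = 2.201.
Half-width: 2.201 × 2.43 = 5.348.
-0.78 − 5.348 = -6.128; -0.78 + 5.348 = 4.568.

[-6.128, 4.568]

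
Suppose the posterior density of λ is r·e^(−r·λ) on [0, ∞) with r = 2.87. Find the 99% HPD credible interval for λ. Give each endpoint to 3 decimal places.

[0.000, 1.605]

The exponential density is strictly decreasing on [0, ∞), so the HPD interval is anchored at 0: [0, q] with P(λ ≤ q) = 0.99.
q = −ln(1 − 0.99) / 2.87 = 4.6052 / 2.87 = 1.605.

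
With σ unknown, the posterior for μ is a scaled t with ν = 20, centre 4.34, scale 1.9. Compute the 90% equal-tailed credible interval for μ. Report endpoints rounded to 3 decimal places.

The t_20 distribution is symmetric; the 90% interval is 4.34 ± t·1.9 with t_{0.95,20} = 1.725.
Half-width: 1.725 × 1.9 = 3.277.
4.34 − 3.277 = 1.063; 4.34 + 3.277 = 7.617.

[1.063, 7.617]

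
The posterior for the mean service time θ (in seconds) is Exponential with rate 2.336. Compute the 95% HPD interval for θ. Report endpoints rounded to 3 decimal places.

[0.000, 1.282]

The exponential density is strictly decreasing on [0, ∞), so the HPD interval is anchored at 0: [0, q] with P(θ ≤ q) = 0.95.
q = −ln(1 − 0.95) / 2.336 = 2.9957 / 2.336 = 1.282.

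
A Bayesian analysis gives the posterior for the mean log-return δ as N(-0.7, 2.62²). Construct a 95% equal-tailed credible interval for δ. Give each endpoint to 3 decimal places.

The posterior is symmetric, so the 95% equal-tailed interval is δ = -0.7 ± z·2.62 with z = 1.960.
Half-width: 1.960 × 2.62 = 5.135.
-0.7 − 5.135 = -5.835; -0.7 + 5.135 = 4.435.

[-5.835, 4.435]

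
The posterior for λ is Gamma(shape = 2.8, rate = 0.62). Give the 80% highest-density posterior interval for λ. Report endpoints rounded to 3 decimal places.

[0.878, 6.837]

The posterior is unimodal and skewed, so the HPD interval has equal density at both endpoints and is the shortest 80% interval.
Solving f(0.878) = f(6.837) with F(6.837) − F(0.878) = 0.80 gives [0.878, 6.837].
For comparison, the equal-tailed interval is [1.582, 8.134]; the HPD is narrower and shifted toward the mode.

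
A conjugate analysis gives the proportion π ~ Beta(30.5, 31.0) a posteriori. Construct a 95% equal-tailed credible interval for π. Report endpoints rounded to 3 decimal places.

Posterior: Beta(30.5, 31.0).
Equal-tailed 95% interval: the 0.025 and 0.975 quantiles of Beta(30.5, 31.0).
Posterior mean ≈ 0.496, SD ≈ 0.063; a Normal approximation gives roughly [0.372, 0.620].
Exact: F⁻¹(0.025) = 0.373; F⁻¹(0.975) = 0.620.

[0.373, 0.620]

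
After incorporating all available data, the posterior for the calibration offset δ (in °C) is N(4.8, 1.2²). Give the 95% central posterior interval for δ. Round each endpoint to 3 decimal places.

The posterior is symmetric, so the 95% equal-tailed interval is δ = 4.8 ± z·1.2 with z = 1.960.
Half-width: 1.960 × 1.2 = 2.352.
4.8 − 2.352 = 2.448; 4.8 + 2.352 = 7.152.

[2.448, 7.152]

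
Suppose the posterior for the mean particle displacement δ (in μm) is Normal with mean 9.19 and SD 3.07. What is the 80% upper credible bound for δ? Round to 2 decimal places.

Need U with P(δ ≤ U) = 0.80: U = 9.19 + z_{0.2}·3.07.
z = 0.842; U = 9.19 + 0.842 × 3.07 = 11.77.

11.77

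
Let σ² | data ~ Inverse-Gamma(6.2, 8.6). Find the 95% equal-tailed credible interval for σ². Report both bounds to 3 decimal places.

Inverse-Gamma(6.2, 8.6) quantiles: F⁻¹(0.025) and F⁻¹(0.975).
Equivalently, 1/σ² ~ Gamma(6.2, rate = 8.6); invert its 0.975 and 0.025 quantiles.
Posterior mean ≈ 1.654, SD ≈ 0.807; a Normal approximation gives roughly [0.072, 3.236].
Exact: lower = 0.720; upper = 3.704.

[0.720, 3.704]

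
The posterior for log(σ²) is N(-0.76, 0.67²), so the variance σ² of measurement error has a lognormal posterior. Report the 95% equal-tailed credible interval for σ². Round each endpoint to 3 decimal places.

[0.126, 1.739]

On the log scale the 95% interval is -0.76 ± 1.960 × 0.67 = [-2.0732, 0.5532].
Exponentiate: [e^-2.0732, e^0.5532] = [0.126, 1.739].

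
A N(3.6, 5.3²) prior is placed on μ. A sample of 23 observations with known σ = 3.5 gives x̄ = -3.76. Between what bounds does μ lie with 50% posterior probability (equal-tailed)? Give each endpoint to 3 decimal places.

Posterior precision = 1/5.3² + 23/3.5² = 0.0356 + 1.8776 = 1.9132, so posterior SD = 0.7230.
Posterior mean = (3.6/5.3² + 23·-3.76/3.5²) / 1.9132 = -3.6230.
Interval: -3.6230 ± 0.674 × 0.7230 → [-4.111, -3.135].

[-4.111, -3.135]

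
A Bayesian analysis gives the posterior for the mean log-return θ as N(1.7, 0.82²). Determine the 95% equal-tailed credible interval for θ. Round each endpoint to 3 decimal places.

[0.093, 3.307]

The posterior is symmetric, so the 95% equal-tailed interval is θ = 1.7 ± z·0.82 with z = 1.960.
Half-width: 1.960 × 0.82 = 1.607.
1.7 − 1.607 = 0.093; 1.7 + 1.607 = 3.307.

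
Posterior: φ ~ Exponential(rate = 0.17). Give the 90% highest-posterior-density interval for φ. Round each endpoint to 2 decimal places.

[0.00, 13.54]

The exponential density is strictly decreasing on [0, ∞), so the HPD interval is anchored at 0: [0, q] with P(φ ≤ q) = 0.90.
q = −ln(1 − 0.90) / 0.17 = 2.3026 / 0.17 = 13.54.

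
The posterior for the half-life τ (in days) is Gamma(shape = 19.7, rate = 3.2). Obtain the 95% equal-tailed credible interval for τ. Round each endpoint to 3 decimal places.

Posterior: Gamma(shape 19.7, rate 3.2).
Equal-tailed 95% interval: Gamma(19.7, 3.2) quantiles at 0.025 and 0.975.
Posterior mean ≈ 6.156, SD ≈ 1.387; a Normal approximation gives roughly [3.438, 8.875].
Exact: lower = 3.745; upper = 9.158.

[3.745, 9.158]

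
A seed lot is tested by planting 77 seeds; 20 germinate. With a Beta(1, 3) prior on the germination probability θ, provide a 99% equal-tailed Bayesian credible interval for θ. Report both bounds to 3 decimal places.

Posterior: Beta(1+20, 3+57) = Beta(21, 60).
Equal-tailed 99% interval: the 0.005 and 0.995 quantiles of Beta(21, 60).
Posterior mean ≈ 0.259, SD ≈ 0.048; a Normal approximation gives roughly [0.135, 0.384].
Exact: F⁻¹(0.005) = 0.147; F⁻¹(0.995) = 0.394.

[0.147, 0.394]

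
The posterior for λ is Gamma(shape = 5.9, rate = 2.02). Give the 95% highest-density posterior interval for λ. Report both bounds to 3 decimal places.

[0.842, 5.308]

The posterior is unimodal and skewed, so the HPD interval has equal density at both endpoints and is the shortest 95% interval.
Solving f(0.842) = f(5.308) with F(5.308) − F(0.842) = 0.95 gives [0.842, 5.308].
For comparison, the equal-tailed interval is [1.061, 5.707]; the HPD is narrower and shifted toward the mode.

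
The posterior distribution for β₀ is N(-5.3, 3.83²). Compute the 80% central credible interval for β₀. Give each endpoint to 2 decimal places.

The posterior is symmetric, so the 80% equal-tailed interval is β₀ = -5.3 ± z·3.83 with z = 1.282.
Half-width: 1.282 × 3.83 = 4.91.
-5.3 − 4.91 = -10.21; -5.3 + 4.91 = -0.39.

[-10.21, -0.39]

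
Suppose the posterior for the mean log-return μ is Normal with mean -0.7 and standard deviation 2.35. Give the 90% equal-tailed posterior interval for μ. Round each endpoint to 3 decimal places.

[-4.565, 3.165]

The posterior is symmetric, so the 90% equal-tailed interval is μ = -0.7 ± z·2.35 with z = 1.645.
Half-width: 1.645 × 2.35 = 3.865.
-0.7 − 3.865 = -4.565; -0.7 + 3.865 = 3.165.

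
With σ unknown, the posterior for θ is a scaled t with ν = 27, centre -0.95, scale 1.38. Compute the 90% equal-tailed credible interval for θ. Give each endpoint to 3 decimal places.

[-3.301, 1.401]

The t_27 distribution is symmetric; the 90% interval is -0.95 ± t·1.38 with t_{0.95,27} = 1.703.
Half-width: 1.703 × 1.38 = 2.351.
-0.95 − 2.351 = -3.301; -0.95 + 2.351 = 1.401.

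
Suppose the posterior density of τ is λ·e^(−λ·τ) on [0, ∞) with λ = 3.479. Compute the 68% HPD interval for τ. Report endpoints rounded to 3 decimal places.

[0.000, 0.328]

The exponential density is strictly decreasing on [0, ∞), so the HPD interval is anchored at 0: [0, q] with P(τ ≤ q) = 0.68.
q = −ln(1 − 0.68) / 3.479 = 1.1394 / 3.479 = 0.328.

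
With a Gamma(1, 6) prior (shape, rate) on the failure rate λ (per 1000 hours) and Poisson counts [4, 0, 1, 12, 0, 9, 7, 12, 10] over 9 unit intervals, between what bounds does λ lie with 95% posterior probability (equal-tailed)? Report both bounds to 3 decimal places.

[2.820, 4.773]

Posterior: Gamma(1+55, 6+9) = Gamma(56, 15) (shape, rate).
Equal-tailed 95% interval: Gamma(56, 15) quantiles at 0.025 and 0.975.
Posterior mean ≈ 3.733, SD ≈ 0.499; a Normal approximation gives roughly [2.756, 4.711].
Exact: lower = 2.820; upper = 4.773.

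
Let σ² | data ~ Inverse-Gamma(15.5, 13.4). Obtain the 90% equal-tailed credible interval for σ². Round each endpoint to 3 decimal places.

[0.596, 1.390]

Inverse-Gamma(15.5, 13.4) quantiles: F⁻¹(0.05) and F⁻¹(0.95).
Equivalently, 1/σ² ~ Gamma(15.5, rate = 13.4); invert its 0.95 and 0.05 quantiles.
Posterior mean ≈ 0.924, SD ≈ 0.252; a Normal approximation gives roughly [0.510, 1.338].
Exact: lower = 0.596; upper = 1.390.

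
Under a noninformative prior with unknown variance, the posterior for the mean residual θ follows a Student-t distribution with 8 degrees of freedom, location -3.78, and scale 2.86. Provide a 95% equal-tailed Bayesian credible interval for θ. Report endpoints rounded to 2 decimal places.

The t_8 distribution is symmetric; the 95% interval is -3.78 ± t·2.86 with t_{0.975,8} = 2.306.
Half-width: 2.306 × 2.86 = 6.60.
-3.78 − 6.60 = -10.38; -3.78 + 6.60 = 2.82.

[-10.38, 2.82]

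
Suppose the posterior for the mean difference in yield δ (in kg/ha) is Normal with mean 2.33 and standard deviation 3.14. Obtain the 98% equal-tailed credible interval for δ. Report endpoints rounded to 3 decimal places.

[-4.975, 9.635]

The posterior is symmetric, so the 98% equal-tailed interval is δ = 2.33 ± z·3.14 with z = 2.326.
Half-width: 2.326 × 3.14 = 7.305.
2.33 − 7.305 = -4.975; 2.33 + 7.305 = 9.635.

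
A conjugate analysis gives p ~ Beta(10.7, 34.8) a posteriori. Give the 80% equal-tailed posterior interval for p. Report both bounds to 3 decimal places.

[0.158, 0.318]

Posterior: Beta(10.7, 34.8).
Equal-tailed 80% interval: the 0.1 and 0.9 quantiles of Beta(10.7, 34.8).
Posterior mean ≈ 0.235, SD ≈ 0.062; a Normal approximation gives roughly [0.155, 0.315].
Exact: F⁻¹(0.1) = 0.158; F⁻¹(0.9) = 0.318.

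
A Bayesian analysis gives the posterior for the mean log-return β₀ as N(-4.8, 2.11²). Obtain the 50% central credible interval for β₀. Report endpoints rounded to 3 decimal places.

The posterior is symmetric, so the 50% equal-tailed interval is β₀ = -4.8 ± z·2.11 with z = 0.674.
Half-width: 0.674 × 2.11 = 1.423.
-4.8 − 1.423 = -6.223; -4.8 + 1.423 = -3.377.

[-6.223, -3.377]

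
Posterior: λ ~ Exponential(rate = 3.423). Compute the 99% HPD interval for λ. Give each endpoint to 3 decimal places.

[0.000, 1.345]

The exponential density is strictly decreasing on [0, ∞), so the HPD interval is anchored at 0: [0, q] with P(λ ≤ q) = 0.99.
q = −ln(1 − 0.99) / 3.423 = 4.6052 / 3.423 = 1.345.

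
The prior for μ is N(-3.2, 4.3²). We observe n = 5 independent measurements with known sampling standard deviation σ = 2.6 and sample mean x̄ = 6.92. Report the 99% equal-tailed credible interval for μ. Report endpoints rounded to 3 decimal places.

[3.339, 9.122]

Posterior precision = 1/4.3² + 5/2.6² = 0.0541 + 0.7396 = 0.7937, so posterior SD = 1.1224.
Posterior mean = (-3.2/4.3² + 5·6.92/2.6²) / 0.7937 = 6.2304.
Interval: 6.2304 ± 2.576 × 1.1224 → [3.339, 9.122].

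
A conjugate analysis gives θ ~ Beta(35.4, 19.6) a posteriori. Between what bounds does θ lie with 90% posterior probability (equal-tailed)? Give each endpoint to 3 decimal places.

Posterior: Beta(35.4, 19.6).
Equal-tailed 90% interval: the 0.05 and 0.95 quantiles of Beta(35.4, 19.6).
Posterior mean ≈ 0.644, SD ≈ 0.064; a Normal approximation gives roughly [0.538, 0.749].
Exact: F⁻¹(0.05) = 0.535; F⁻¹(0.95) = 0.746.

[0.535, 0.746]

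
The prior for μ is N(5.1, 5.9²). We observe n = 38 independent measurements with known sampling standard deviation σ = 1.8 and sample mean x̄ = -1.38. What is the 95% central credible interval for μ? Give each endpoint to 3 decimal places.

Posterior precision = 1/5.9² + 38/1.8² = 0.0287 + 11.7284 = 11.7571, so posterior SD = 0.2916.
Posterior mean = (5.1/5.9² + 38·-1.38/1.8²) / 11.7571 = -1.3642.
Interval: -1.3642 ± 1.960 × 0.2916 → [-1.936, -0.793].

[-1.936, -0.793]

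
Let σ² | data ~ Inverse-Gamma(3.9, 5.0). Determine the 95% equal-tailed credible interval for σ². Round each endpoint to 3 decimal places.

Inverse-Gamma(3.9, 5.0) quantiles: F⁻¹(0.025) and F⁻¹(0.975).
Equivalently, 1/σ² ~ Gamma(3.9, rate = 5.0); invert its 0.975 and 0.025 quantiles.
Posterior mean ≈ 1.724, SD ≈ 1.251; a Normal approximation gives roughly [-0.727, 4.176].
Exact: lower = 0.580; upper = 4.810.

[0.580, 4.810]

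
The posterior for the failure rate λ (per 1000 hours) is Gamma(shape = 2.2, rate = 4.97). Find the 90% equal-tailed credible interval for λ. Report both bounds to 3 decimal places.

[0.088, 1.019]

Posterior: Gamma(shape 2.2, rate 4.97).
Equal-tailed 90% interval: Gamma(2.2, 4.97) quantiles at 0.05 and 0.95.
Posterior mean ≈ 0.443, SD ≈ 0.298; a Normal approximation gives roughly [-0.048, 0.934].
Exact: lower = 0.088; upper = 1.019.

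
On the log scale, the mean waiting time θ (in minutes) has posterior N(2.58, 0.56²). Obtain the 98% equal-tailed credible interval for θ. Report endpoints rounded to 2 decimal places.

On the log scale the 98% interval is 2.58 ± 2.326 × 0.56 = [1.2772, 3.8828].
Exponentiate: [e^1.2772, e^3.8828] = [3.59, 48.56].

[3.59, 48.56]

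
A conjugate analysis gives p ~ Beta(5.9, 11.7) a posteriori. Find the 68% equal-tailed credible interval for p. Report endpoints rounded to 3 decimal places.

[0.224, 0.447]

Posterior: Beta(5.9, 11.7).
Equal-tailed 68% interval: the 0.16 and 0.84 quantiles of Beta(5.9, 11.7).
Posterior mean ≈ 0.335, SD ≈ 0.109; a Normal approximation gives roughly [0.226, 0.444].
Exact: F⁻¹(0.16) = 0.224; F⁻¹(0.84) = 0.447.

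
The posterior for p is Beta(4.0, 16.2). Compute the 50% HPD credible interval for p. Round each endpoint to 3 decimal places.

[0.113, 0.227]

The posterior is unimodal and skewed, so the HPD interval has equal density at both endpoints and is the shortest 50% interval.
Solving f(0.113) = f(0.227) with F(0.227) − F(0.113) = 0.50 gives [0.113, 0.227].
For comparison, the equal-tailed interval is [0.134, 0.252]; the HPD is narrower and shifted toward the mode.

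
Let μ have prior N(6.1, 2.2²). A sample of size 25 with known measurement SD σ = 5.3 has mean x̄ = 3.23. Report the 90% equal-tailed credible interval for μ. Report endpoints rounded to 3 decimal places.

[2.200, 5.341]

Posterior precision = 1/2.2² + 25/5.3² = 0.2066 + 0.8900 = 1.0966, so posterior SD = 0.9549.
Posterior mean = (6.1/2.2² + 25·3.23/5.3²) / 1.0966 = 3.7707.
Interval: 3.7707 ± 1.645 × 0.9549 → [2.200, 5.341].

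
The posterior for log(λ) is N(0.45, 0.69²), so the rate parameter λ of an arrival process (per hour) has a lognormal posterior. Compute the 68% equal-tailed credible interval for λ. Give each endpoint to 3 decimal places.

[0.790, 3.115]

On the log scale the 68% interval is 0.45 ± 0.994 × 0.69 = [-0.2362, 1.1362].
Exponentiate: [e^-0.2362, e^1.1362] = [0.790, 3.115].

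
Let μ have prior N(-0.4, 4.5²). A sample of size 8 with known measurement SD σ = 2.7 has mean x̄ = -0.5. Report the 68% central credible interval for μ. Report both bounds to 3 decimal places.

[-1.424, 0.433]

Posterior precision = 1/4.5² + 8/2.7² = 0.0494 + 1.0974 = 1.1468, so posterior SD = 0.9338.
Posterior mean = (-0.4/4.5² + 8·-0.5/2.7²) / 1.1468 = -0.4957.
Interval: -0.4957 ± 0.994 × 0.9338 → [-1.424, 0.433].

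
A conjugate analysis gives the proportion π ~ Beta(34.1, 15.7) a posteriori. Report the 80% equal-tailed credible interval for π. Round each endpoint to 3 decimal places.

[0.599, 0.767]

Posterior: Beta(34.1, 15.7).
Equal-tailed 80% interval: the 0.1 and 0.9 quantiles of Beta(34.1, 15.7).
Posterior mean ≈ 0.685, SD ≈ 0.065; a Normal approximation gives roughly [0.601, 0.768].
Exact: F⁻¹(0.1) = 0.599; F⁻¹(0.9) = 0.767.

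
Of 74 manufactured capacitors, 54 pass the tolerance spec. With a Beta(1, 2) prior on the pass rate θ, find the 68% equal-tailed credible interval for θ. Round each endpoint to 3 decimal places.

Posterior: Beta(1+54, 2+20) = Beta(55, 22).
Equal-tailed 68% interval: the 0.16 and 0.84 quantiles of Beta(55, 22).
Posterior mean ≈ 0.714, SD ≈ 0.051; a Normal approximation gives roughly [0.663, 0.765].
Exact: F⁻¹(0.16) = 0.663; F⁻¹(0.84) = 0.765.

[0.663, 0.765]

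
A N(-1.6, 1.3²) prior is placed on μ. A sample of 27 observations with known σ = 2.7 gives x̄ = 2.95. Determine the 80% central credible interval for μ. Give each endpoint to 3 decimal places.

[1.705, 2.942]

Posterior precision = 1/1.3² + 27/2.7² = 0.5917 + 3.7037 = 4.2954, so posterior SD = 0.4825.
Posterior mean = (-1.6/1.3² + 27·2.95/2.7²) / 4.2954 = 2.3232.
Interval: 2.3232 ± 1.282 × 0.4825 → [1.705, 2.942].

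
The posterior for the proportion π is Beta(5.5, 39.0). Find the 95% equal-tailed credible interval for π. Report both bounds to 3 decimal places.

Posterior: Beta(5.5, 39.0).
Equal-tailed 95% interval: the 0.025 and 0.975 quantiles of Beta(5.5, 39.0).
Posterior mean ≈ 0.124, SD ≈ 0.049; a Normal approximation gives roughly [0.028, 0.219].
Exact: F⁻¹(0.025) = 0.045; F⁻¹(0.975) = 0.234.

[0.045, 0.234]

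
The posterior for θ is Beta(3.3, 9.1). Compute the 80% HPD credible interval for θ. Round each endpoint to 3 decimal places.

[0.094, 0.399]

The posterior is unimodal and skewed, so the HPD interval has equal density at both endpoints and is the shortest 80% interval.
Solving f(0.094) = f(0.399) with F(0.399) − F(0.094) = 0.80 gives [0.094, 0.399].
For comparison, the equal-tailed interval is [0.119, 0.432]; the HPD is narrower and shifted toward the mode.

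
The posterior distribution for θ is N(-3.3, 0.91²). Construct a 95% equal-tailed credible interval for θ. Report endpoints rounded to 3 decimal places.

The posterior is symmetric, so the 95% equal-tailed interval is θ = -3.3 ± z·0.91 with z = 1.960.
Half-width: 1.960 × 0.91 = 1.784.
-3.3 − 1.784 = -5.084; -3.3 + 1.784 = -1.516.

[-5.084, -1.516]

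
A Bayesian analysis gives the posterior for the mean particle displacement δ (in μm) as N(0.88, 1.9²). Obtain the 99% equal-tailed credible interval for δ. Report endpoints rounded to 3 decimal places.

The posterior is symmetric, so the 99% equal-tailed interval is δ = 0.88 ± z·1.9 with z = 2.576.
Half-width: 2.576 × 1.9 = 4.894.
0.88 − 4.894 = -4.014; 0.88 + 4.894 = 5.774.

[-4.014, 5.774]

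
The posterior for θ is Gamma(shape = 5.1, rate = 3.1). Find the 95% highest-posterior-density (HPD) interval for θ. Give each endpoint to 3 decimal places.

The posterior is unimodal and skewed, so the HPD interval has equal density at both endpoints and is the shortest 95% interval.
Solving f(0.406) = f(3.089) with F(3.089) − F(0.406) = 0.95 gives [0.406, 3.089].
For comparison, the equal-tailed interval is [0.542, 3.350]; the HPD is narrower and shifted toward the mode.

[0.406, 3.089]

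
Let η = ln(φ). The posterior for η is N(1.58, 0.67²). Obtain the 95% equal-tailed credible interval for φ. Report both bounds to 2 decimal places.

[1.31, 18.05]

On the log scale the 95% interval is 1.58 ± 1.960 × 0.67 = [0.2668, 2.8932].
Exponentiate: [e^0.2668, e^2.8932] = [1.31, 18.05].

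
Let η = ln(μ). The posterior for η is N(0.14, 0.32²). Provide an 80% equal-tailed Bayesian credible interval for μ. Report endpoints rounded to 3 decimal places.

[0.763, 1.733]

On the log scale the 80% interval is 0.14 ± 1.282 × 0.32 = [-0.2701, 0.5501].
Exponentiate: [e^-0.2701, e^0.5501] = [0.763, 1.733].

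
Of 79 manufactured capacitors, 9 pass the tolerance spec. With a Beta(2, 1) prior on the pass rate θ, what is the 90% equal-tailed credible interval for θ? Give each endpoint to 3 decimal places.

Posterior: Beta(2+9, 1+70) = Beta(11, 71).
Equal-tailed 90% interval: the 0.05 and 0.95 quantiles of Beta(11, 71).
Posterior mean ≈ 0.134, SD ≈ 0.037; a Normal approximation gives roughly [0.073, 0.196].
Exact: F⁻¹(0.05) = 0.078; F⁻¹(0.95) = 0.200.

[0.078, 0.200]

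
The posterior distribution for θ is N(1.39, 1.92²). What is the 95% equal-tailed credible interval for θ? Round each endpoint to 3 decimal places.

[-2.373, 5.153]

The posterior is symmetric, so the 95% equal-tailed interval is θ = 1.39 ± z·1.92 with z = 1.960.
Half-width: 1.960 × 1.92 = 3.763.
1.39 − 3.763 = -2.373; 1.39 + 3.763 = 5.153.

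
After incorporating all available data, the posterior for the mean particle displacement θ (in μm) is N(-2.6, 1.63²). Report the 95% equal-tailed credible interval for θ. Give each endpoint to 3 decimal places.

[-5.795, 0.595]

The posterior is symmetric, so the 95% equal-tailed interval is θ = -2.6 ± z·1.63 with z = 1.960.
Half-width: 1.960 × 1.63 = 3.195.
-2.6 − 3.195 = -5.795; -2.6 + 3.195 = 0.595.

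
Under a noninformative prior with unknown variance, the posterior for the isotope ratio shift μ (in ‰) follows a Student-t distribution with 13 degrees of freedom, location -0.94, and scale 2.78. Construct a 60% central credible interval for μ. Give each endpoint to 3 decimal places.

[-3.359, 1.479]

The t_13 distribution is symmetric; the 60% interval is -0.94 ± t·2.78 with t_{0.8,13} = 0.870.
Half-width: 0.870 × 2.78 = 2.419.
-0.94 − 2.419 = -3.359; -0.94 + 2.419 = 1.479.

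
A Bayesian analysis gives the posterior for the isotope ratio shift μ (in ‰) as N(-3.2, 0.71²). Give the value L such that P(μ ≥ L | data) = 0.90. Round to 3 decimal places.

-4.110

Need L with P(μ ≥ L) = 0.90: L = -3.2 − z_{0.1}·0.71.
z = 1.282; L = -3.2 − 1.282 × 0.71 = -4.110.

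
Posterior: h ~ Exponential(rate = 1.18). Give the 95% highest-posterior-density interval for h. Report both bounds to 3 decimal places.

The exponential density is strictly decreasing on [0, ∞), so the HPD interval is anchored at 0: [0, q] with P(h ≤ q) = 0.95.
q = −ln(1 − 0.95) / 1.18 = 2.9957 / 1.18 = 2.539.

[0.000, 2.539]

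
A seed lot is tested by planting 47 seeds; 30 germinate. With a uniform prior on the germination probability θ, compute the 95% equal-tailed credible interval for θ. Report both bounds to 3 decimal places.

[0.495, 0.760]

Posterior: Beta(1+30, 1+17) = Beta(31, 18).
Equal-tailed 95% interval: the 0.025 and 0.975 quantiles of Beta(31, 18).
Posterior mean ≈ 0.633, SD ≈ 0.068; a Normal approximation gives roughly [0.499, 0.766].
Exact: F⁻¹(0.025) = 0.495; F⁻¹(0.975) = 0.760.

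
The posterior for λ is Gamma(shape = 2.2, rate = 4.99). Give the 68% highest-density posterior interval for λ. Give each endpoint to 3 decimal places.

[0.076, 0.554]

The posterior is unimodal and skewed, so the HPD interval has equal density at both endpoints and is the shortest 68% interval.
Solving f(0.076) = f(0.554) with F(0.554) − F(0.076) = 0.68 gives [0.076, 0.554].
For comparison, the equal-tailed interval is [0.168, 0.714]; the HPD is narrower and shifted toward the mode.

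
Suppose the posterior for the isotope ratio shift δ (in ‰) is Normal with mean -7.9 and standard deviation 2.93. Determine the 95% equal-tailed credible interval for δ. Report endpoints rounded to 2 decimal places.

The posterior is symmetric, so the 95% equal-tailed interval is δ = -7.9 ± z·2.93 with z = 1.960.
Half-width: 1.960 × 2.93 = 5.74.
-7.9 − 5.74 = -13.64; -7.9 + 5.74 = -2.16.

[-13.64, -2.16]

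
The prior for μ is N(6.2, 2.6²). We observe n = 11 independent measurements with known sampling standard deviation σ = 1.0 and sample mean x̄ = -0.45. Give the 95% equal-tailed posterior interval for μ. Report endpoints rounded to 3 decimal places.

[-0.949, 0.225]

Posterior precision = 1/2.6² + 11/1.0² = 0.1479 + 11.0000 = 11.1479, so posterior SD = 0.2995.
Posterior mean = (6.2/2.6² + 11·-0.45/1.0²) / 11.1479 = -0.3618.
Interval: -0.3618 ± 1.960 × 0.2995 → [-0.949, 0.225].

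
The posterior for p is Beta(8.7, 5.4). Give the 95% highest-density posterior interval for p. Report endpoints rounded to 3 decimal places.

The posterior is unimodal and skewed, so the HPD interval has equal density at both endpoints and is the shortest 95% interval.
Solving f(0.373) = f(0.852) with F(0.852) − F(0.373) = 0.95 gives [0.373, 0.852].
For comparison, the equal-tailed interval is [0.361, 0.842]; the HPD is narrower and shifted toward the mode.

[0.373, 0.852]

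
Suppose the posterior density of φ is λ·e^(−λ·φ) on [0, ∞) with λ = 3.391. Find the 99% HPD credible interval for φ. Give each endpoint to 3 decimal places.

The exponential density is strictly decreasing on [0, ∞), so the HPD interval is anchored at 0: [0, q] with P(φ ≤ q) = 0.99.
q = −ln(1 − 0.99) / 3.391 = 4.6052 / 3.391 = 1.358.

[0.000, 1.358]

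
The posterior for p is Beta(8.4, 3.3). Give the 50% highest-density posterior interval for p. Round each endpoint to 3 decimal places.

The posterior is unimodal and skewed, so the HPD interval has equal density at both endpoints and is the shortest 50% interval.
Solving f(0.670) = f(0.842) with F(0.842) − F(0.670) = 0.50 gives [0.670, 0.842].
For comparison, the equal-tailed interval is [0.636, 0.813]; the HPD is narrower and shifted toward the mode.

[0.670, 0.842]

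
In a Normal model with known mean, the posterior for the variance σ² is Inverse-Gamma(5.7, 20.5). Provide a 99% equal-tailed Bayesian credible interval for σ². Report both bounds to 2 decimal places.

Inverse-Gamma(5.7, 20.5) quantiles: F⁻¹(0.005) and F⁻¹(0.995).
Equivalently, 1/σ² ~ Gamma(5.7, rate = 20.5); invert its 0.995 and 0.005 quantiles.
Posterior mean ≈ 4.36, SD ≈ 2.27; a Normal approximation gives roughly [-1.48, 10.20].
Exact: lower = 1.50; upper = 14.70.

[1.50, 14.70]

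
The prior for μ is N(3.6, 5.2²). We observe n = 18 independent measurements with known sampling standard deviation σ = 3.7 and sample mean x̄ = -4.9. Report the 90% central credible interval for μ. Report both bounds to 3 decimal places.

Posterior precision = 1/5.2² + 18/3.7² = 0.0370 + 1.3148 = 1.3518, so posterior SD = 0.8601.
Posterior mean = (3.6/5.2² + 18·-4.9/3.7²) / 1.3518 = -4.6675.
Interval: -4.6675 ± 1.645 × 0.8601 → [-6.082, -3.253].

[-6.082, -3.253]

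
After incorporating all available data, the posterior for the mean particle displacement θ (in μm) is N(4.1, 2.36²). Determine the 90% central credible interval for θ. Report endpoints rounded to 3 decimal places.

The posterior is symmetric, so the 90% equal-tailed interval is θ = 4.1 ± z·2.36 with z = 1.645.
Half-width: 1.645 × 2.36 = 3.882.
4.1 − 3.882 = 0.218; 4.1 + 3.882 = 7.982.

[0.218, 7.982]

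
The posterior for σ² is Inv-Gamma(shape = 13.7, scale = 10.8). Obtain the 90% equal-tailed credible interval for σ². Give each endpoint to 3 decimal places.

Inverse-Gamma(13.7, 10.8) quantiles: F⁻¹(0.05) and F⁻¹(0.95).
Equivalently, 1/σ² ~ Gamma(13.7, rate = 10.8); invert its 0.95 and 0.05 quantiles.
Posterior mean ≈ 0.850, SD ≈ 0.249; a Normal approximation gives roughly [0.441, 1.259].
Exact: lower = 0.532; upper = 1.312.

[0.532, 1.312]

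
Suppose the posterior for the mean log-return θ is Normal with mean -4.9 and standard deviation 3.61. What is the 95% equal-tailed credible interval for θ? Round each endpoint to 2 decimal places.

[-11.98, 2.18]

The posterior is symmetric, so the 95% equal-tailed interval is θ = -4.9 ± z·3.61 with z = 1.960.
Half-width: 1.960 × 3.61 = 7.08.
-4.9 − 7.08 = -11.98; -4.9 + 7.08 = 2.18.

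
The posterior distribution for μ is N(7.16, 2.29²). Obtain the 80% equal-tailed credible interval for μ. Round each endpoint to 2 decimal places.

The posterior is symmetric, so the 80% equal-tailed interval is μ = 7.16 ± z·2.29 with z = 1.282.
Half-width: 1.282 × 2.29 = 2.93.
7.16 − 2.93 = 4.23; 7.16 + 2.93 = 10.09.

[4.23, 10.09]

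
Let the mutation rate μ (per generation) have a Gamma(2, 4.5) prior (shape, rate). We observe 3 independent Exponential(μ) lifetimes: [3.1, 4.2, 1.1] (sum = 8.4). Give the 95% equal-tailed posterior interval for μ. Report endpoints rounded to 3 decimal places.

Posterior: Gamma(2+3, 4.5+8.4) = Gamma(5, 12.9) (shape, rate).
Equal-tailed 95% interval: Gamma(5, 12.9) quantiles at 0.025 and 0.975.
Posterior mean ≈ 0.388, SD ≈ 0.173; a Normal approximation gives roughly [0.048, 0.727].
Exact: lower = 0.126; upper = 0.794.

[0.126, 0.794]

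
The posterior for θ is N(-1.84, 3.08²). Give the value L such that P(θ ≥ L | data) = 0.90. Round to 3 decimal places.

Need L with P(θ ≥ L) = 0.90: L = -1.84 − z_{0.1}·3.08.
z = 1.282; L = -1.84 − 1.282 × 3.08 = -5.787.

-5.787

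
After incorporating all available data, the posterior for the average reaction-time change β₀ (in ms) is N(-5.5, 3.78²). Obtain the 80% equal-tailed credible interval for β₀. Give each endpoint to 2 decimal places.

The posterior is symmetric, so the 80% equal-tailed interval is β₀ = -5.5 ± z·3.78 with z = 1.282.
Half-width: 1.282 × 3.78 = 4.84.
-5.5 − 4.84 = -10.34; -5.5 + 4.84 = -0.66.

[-10.34, -0.66]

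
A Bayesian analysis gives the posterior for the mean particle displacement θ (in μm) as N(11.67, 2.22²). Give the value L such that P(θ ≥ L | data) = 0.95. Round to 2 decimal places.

8.02

Need L with P(θ ≥ L) = 0.95: L = 11.67 − z_{0.05}·2.22.
z = 1.645; L = 11.67 − 1.645 × 2.22 = 8.02.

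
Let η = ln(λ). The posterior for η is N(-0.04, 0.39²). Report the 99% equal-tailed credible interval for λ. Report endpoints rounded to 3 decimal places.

[0.352, 2.624]

On the log scale the 99% interval is -0.04 ± 2.576 × 0.39 = [-1.0446, 0.9646].
Exponentiate: [e^-1.0446, e^0.9646] = [0.352, 2.624].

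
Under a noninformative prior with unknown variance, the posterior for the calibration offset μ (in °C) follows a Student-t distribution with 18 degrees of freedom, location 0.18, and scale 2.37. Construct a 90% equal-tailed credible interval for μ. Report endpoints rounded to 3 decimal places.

The t_18 distribution is symmetric; the 90% interval is 0.18 ± t·2.37 with t_{0.95,18} = 1.734.
Half-width: 1.734 × 2.37 = 4.110.
0.18 − 4.110 = -3.930; 0.18 + 4.110 = 4.290.

[-3.930, 4.290]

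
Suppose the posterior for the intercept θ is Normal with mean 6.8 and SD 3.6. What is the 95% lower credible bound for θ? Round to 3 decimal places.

0.879

Need L with P(θ ≥ L) = 0.95: L = 6.8 − z_{0.05}·3.6.
z = 1.645; L = 6.8 − 1.645 × 3.6 = 0.879.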